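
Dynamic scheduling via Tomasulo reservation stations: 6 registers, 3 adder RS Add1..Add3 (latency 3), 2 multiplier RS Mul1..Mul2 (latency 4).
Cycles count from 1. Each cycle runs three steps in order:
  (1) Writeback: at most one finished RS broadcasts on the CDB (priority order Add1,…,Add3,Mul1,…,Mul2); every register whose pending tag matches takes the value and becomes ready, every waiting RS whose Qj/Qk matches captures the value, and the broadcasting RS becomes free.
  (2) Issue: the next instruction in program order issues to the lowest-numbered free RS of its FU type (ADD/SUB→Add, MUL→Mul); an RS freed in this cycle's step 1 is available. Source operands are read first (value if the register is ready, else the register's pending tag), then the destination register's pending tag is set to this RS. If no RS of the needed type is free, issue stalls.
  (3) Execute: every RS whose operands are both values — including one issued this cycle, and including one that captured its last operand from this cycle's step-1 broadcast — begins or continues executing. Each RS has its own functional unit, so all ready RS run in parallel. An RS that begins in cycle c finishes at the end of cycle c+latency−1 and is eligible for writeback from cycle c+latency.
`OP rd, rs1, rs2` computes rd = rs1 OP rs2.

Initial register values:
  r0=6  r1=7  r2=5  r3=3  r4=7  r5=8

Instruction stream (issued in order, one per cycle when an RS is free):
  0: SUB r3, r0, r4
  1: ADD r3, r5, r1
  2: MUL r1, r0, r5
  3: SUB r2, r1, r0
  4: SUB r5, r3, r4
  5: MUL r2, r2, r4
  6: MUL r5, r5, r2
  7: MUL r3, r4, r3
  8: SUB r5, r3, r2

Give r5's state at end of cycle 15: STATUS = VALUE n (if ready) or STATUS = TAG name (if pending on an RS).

c1: issue SUB r3<-Add1 | r0:6,r1:7,r2:5,r3:Add1,r4:7,r5:8
c2: issue ADD r3<-Add2 | r0:6,r1:7,r2:5,r3:Add2,r4:7,r5:8
c3: issue MUL r1<-Mul1 | r0:6,r1:Mul1,r2:5,r3:Add2,r4:7,r5:8
c4: CDB Add1=-1; issue SUB r2<-Add1 | r0:6,r1:Mul1,r2:Add1,r3:Add2,r4:7,r5:8
c5: CDB Add2=15; issue SUB r5<-Add2 | r0:6,r1:Mul1,r2:Add1,r3:15,r4:7,r5:Add2
c6: issue MUL r2<-Mul2 | r0:6,r1:Mul1,r2:Mul2,r3:15,r4:7,r5:Add2
c7: CDB Mul1=48; issue MUL r5<-Mul1 | r0:6,r1:48,r2:Mul2,r3:15,r4:7,r5:Mul1
c8: CDB Add2=8; stall | r0:6,r1:48,r2:Mul2,r3:15,r4:7,r5:Mul1
c9: stall | r0:6,r1:48,r2:Mul2,r3:15,r4:7,r5:Mul1
c10: CDB Add1=42; stall | r0:6,r1:48,r2:Mul2,r3:15,r4:7,r5:Mul1
c11: stall | r0:6,r1:48,r2:Mul2,r3:15,r4:7,r5:Mul1
c12: stall | r0:6,r1:48,r2:Mul2,r3:15,r4:7,r5:Mul1
c13: stall | r0:6,r1:48,r2:Mul2,r3:15,r4:7,r5:Mul1
c14: CDB Mul2=294; issue MUL r3<-Mul2 | r0:6,r1:48,r2:294,r3:Mul2,r4:7,r5:Mul1
c15: issue SUB r5<-Add1 | r0:6,r1:48,r2:294,r3:Mul2,r4:7,r5:Add1

STATUS = TAG Add1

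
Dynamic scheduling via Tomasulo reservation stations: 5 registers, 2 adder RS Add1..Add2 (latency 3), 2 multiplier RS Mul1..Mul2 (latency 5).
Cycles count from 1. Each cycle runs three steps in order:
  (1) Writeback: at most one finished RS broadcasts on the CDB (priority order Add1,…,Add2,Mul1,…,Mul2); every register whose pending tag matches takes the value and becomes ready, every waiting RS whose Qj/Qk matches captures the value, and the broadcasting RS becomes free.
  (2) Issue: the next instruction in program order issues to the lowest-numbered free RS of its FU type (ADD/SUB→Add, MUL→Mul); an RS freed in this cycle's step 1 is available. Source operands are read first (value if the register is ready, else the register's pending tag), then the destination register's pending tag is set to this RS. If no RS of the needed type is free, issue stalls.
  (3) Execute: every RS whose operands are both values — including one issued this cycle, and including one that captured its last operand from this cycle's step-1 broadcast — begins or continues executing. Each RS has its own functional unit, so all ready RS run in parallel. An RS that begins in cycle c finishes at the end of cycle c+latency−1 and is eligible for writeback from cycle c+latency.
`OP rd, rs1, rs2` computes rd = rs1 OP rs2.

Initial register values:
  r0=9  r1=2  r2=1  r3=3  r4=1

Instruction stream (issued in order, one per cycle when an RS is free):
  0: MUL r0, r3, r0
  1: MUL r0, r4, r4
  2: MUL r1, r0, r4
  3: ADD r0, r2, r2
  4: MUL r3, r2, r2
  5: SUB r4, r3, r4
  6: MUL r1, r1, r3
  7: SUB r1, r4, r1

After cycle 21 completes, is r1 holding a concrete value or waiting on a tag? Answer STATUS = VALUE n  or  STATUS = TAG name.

STATUS = VALUE -1

  c1: issue MUL r0<-Mul1  regs: r0:Mul1,r1:2,r2:1,r3:3,r4:1
  c2: issue MUL r0<-Mul2  regs: r0:Mul2,r1:2,r2:1,r3:3,r4:1
  c3: stall  regs: r0:Mul2,r1:2,r2:1,r3:3,r4:1
  c4: stall  regs: r0:Mul2,r1:2,r2:1,r3:3,r4:1
  c5: stall  regs: r0:Mul2,r1:2,r2:1,r3:3,r4:1
  c6: CDB Mul1=27; issue MUL r1<-Mul1  regs: r0:Mul2,r1:Mul1,r2:1,r3:3,r4:1
  c7: CDB Mul2=1; issue ADD r0<-Add1  regs: r0:Add1,r1:Mul1,r2:1,r3:3,r4:1
  c8: issue MUL r3<-Mul2  regs: r0:Add1,r1:Mul1,r2:1,r3:Mul2,r4:1
  c9: issue SUB r4<-Add2  regs: r0:Add1,r1:Mul1,r2:1,r3:Mul2,r4:Add2
  c10: CDB Add1=2; stall  regs: r0:2,r1:Mul1,r2:1,r3:Mul2,r4:Add2
  c11: stall  regs: r0:2,r1:Mul1,r2:1,r3:Mul2,r4:Add2
  c12: CDB Mul1=1; issue MUL r1<-Mul1  regs: r0:2,r1:Mul1,r2:1,r3:Mul2,r4:Add2
  c13: CDB Mul2=1; issue SUB r1<-Add1  regs: r0:2,r1:Add1,r2:1,r3:1,r4:Add2
  c14: -  regs: r0:2,r1:Add1,r2:1,r3:1,r4:Add2
  c15: -  regs: r0:2,r1:Add1,r2:1,r3:1,r4:Add2
  c16: CDB Add2=0  regs: r0:2,r1:Add1,r2:1,r3:1,r4:0
  c17: -  regs: r0:2,r1:Add1,r2:1,r3:1,r4:0
  c18: CDB Mul1=1  regs: r0:2,r1:Add1,r2:1,r3:1,r4:0
  c19: -  regs: r0:2,r1:Add1,r2:1,r3:1,r4:0
  c20: -  regs: r0:2,r1:Add1,r2:1,r3:1,r4:0
  c21: CDB Add1=-1  regs: r0:2,r1:-1,r2:1,r3:1,r4:0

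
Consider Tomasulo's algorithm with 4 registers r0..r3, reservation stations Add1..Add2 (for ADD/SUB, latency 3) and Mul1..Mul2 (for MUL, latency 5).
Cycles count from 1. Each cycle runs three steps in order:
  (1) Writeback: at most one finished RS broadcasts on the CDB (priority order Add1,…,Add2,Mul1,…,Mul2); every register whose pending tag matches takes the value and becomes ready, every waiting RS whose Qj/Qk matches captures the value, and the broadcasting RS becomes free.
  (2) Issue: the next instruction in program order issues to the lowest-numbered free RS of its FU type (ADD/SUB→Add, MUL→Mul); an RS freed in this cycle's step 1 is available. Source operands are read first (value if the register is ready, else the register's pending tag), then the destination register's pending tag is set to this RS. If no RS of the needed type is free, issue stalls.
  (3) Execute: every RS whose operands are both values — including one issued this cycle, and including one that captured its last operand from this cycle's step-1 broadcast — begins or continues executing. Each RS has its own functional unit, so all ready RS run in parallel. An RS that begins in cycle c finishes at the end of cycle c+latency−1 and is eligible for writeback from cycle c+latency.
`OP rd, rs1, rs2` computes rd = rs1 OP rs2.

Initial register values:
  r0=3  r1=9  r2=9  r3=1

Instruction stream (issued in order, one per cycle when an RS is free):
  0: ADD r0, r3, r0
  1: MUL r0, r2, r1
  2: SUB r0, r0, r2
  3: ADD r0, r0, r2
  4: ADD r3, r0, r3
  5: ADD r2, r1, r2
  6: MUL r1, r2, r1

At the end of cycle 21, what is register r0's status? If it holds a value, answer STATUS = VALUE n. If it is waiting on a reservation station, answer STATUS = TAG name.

c1: issue ADD r0<-Add1 | r0:Add1,r1:9,r2:9,r3:1
c2: issue MUL r0<-Mul1 | r0:Mul1,r1:9,r2:9,r3:1
c3: issue SUB r0<-Add2 | r0:Add2,r1:9,r2:9,r3:1
c4: CDB Add1=4; issue ADD r0<-Add1 | r0:Add1,r1:9,r2:9,r3:1
c5: stall | r0:Add1,r1:9,r2:9,r3:1
c6: stall | r0:Add1,r1:9,r2:9,r3:1
c7: CDB Mul1=81; stall | r0:Add1,r1:9,r2:9,r3:1
c8: stall | r0:Add1,r1:9,r2:9,r3:1
c9: stall | r0:Add1,r1:9,r2:9,r3:1
c10: CDB Add2=72; issue ADD r3<-Add2 | r0:Add1,r1:9,r2:9,r3:Add2
c11: stall | r0:Add1,r1:9,r2:9,r3:Add2
c12: stall | r0:Add1,r1:9,r2:9,r3:Add2
c13: CDB Add1=81; issue ADD r2<-Add1 | r0:81,r1:9,r2:Add1,r3:Add2
c14: issue MUL r1<-Mul1 | r0:81,r1:Mul1,r2:Add1,r3:Add2
c15: - | r0:81,r1:Mul1,r2:Add1,r3:Add2
c16: CDB Add1=18 | r0:81,r1:Mul1,r2:18,r3:Add2
c17: CDB Add2=82 | r0:81,r1:Mul1,r2:18,r3:82
c18: - | r0:81,r1:Mul1,r2:18,r3:82
c19: - | r0:81,r1:Mul1,r2:18,r3:82
c20: - | r0:81,r1:Mul1,r2:18,r3:82
c21: CDB Mul1=162 | r0:81,r1:162,r2:18,r3:82

STATUS = VALUE 81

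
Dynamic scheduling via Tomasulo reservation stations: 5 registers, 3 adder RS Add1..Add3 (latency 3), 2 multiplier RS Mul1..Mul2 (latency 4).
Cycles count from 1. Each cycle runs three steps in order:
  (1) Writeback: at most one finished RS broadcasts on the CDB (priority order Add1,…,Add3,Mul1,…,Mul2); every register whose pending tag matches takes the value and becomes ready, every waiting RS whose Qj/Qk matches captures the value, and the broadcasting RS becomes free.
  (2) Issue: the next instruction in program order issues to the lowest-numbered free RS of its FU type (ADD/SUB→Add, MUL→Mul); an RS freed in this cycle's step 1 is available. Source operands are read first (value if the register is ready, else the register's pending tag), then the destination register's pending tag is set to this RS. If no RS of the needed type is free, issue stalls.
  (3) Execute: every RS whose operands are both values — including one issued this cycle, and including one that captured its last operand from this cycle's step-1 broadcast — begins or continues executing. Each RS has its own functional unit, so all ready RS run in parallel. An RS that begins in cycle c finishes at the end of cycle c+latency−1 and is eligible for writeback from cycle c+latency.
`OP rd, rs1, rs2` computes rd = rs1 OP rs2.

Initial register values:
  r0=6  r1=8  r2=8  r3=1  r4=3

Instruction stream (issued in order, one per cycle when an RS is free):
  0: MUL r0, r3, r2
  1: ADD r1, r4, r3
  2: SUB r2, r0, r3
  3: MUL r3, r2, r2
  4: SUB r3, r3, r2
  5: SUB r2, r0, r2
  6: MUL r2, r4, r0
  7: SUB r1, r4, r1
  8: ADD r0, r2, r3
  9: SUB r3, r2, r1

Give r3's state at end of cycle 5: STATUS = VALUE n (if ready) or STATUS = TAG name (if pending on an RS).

STATUS = TAG Add1

cycle 1: issue MUL r0<-Mul1 // r0:Mul1,r1:8,r2:8,r3:1,r4:3
cycle 2: issue ADD r1<-Add1 // r0:Mul1,r1:Add1,r2:8,r3:1,r4:3
cycle 3: issue SUB r2<-Add2 // r0:Mul1,r1:Add1,r2:Add2,r3:1,r4:3
cycle 4: issue MUL r3<-Mul2 // r0:Mul1,r1:Add1,r2:Add2,r3:Mul2,r4:3
cycle 5: CDB Add1=4; issue SUB r3<-Add1 // r0:Mul1,r1:4,r2:Add2,r3:Add1,r4:3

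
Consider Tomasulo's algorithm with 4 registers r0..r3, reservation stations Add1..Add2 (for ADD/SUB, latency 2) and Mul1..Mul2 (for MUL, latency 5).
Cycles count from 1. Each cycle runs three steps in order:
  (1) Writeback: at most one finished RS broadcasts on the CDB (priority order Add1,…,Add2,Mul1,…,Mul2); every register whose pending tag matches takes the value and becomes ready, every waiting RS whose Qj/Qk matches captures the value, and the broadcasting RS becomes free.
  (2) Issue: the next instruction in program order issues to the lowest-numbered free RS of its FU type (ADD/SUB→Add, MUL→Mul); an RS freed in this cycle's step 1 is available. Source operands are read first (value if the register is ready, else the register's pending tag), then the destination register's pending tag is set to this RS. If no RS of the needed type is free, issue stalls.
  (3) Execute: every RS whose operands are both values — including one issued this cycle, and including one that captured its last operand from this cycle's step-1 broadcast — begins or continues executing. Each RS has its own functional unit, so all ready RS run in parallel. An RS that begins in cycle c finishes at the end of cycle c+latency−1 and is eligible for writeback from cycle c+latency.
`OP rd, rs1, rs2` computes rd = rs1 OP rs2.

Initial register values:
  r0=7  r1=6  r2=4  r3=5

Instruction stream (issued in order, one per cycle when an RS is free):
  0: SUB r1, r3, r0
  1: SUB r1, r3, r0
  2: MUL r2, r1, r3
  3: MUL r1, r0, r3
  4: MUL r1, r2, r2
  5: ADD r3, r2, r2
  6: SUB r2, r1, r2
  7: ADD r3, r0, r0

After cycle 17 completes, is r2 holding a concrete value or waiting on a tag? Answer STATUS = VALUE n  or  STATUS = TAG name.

  c1: issue SUB r1<-Add1  regs: r0:7,r1:Add1,r2:4,r3:5
  c2: issue SUB r1<-Add2  regs: r0:7,r1:Add2,r2:4,r3:5
  c3: CDB Add1=-2; issue MUL r2<-Mul1  regs: r0:7,r1:Add2,r2:Mul1,r3:5
  c4: CDB Add2=-2; issue MUL r1<-Mul2  regs: r0:7,r1:Mul2,r2:Mul1,r3:5
  c5: stall  regs: r0:7,r1:Mul2,r2:Mul1,r3:5
  c6: stall  regs: r0:7,r1:Mul2,r2:Mul1,r3:5
  c7: stall  regs: r0:7,r1:Mul2,r2:Mul1,r3:5
  c8: stall  regs: r0:7,r1:Mul2,r2:Mul1,r3:5
  c9: CDB Mul1=-10; issue MUL r1<-Mul1  regs: r0:7,r1:Mul1,r2:-10,r3:5
  c10: CDB Mul2=35; issue ADD r3<-Add1  regs: r0:7,r1:Mul1,r2:-10,r3:Add1
  c11: issue SUB r2<-Add2  regs: r0:7,r1:Mul1,r2:Add2,r3:Add1
  c12: CDB Add1=-20; issue ADD r3<-Add1  regs: r0:7,r1:Mul1,r2:Add2,r3:Add1
  c13: -  regs: r0:7,r1:Mul1,r2:Add2,r3:Add1
  c14: CDB Add1=14  regs: r0:7,r1:Mul1,r2:Add2,r3:14
  c15: CDB Mul1=100  regs: r0:7,r1:100,r2:Add2,r3:14
  c16: -  regs: r0:7,r1:100,r2:Add2,r3:14
  c17: CDB Add2=110  regs: r0:7,r1:100,r2:110,r3:14

STATUS = VALUE 110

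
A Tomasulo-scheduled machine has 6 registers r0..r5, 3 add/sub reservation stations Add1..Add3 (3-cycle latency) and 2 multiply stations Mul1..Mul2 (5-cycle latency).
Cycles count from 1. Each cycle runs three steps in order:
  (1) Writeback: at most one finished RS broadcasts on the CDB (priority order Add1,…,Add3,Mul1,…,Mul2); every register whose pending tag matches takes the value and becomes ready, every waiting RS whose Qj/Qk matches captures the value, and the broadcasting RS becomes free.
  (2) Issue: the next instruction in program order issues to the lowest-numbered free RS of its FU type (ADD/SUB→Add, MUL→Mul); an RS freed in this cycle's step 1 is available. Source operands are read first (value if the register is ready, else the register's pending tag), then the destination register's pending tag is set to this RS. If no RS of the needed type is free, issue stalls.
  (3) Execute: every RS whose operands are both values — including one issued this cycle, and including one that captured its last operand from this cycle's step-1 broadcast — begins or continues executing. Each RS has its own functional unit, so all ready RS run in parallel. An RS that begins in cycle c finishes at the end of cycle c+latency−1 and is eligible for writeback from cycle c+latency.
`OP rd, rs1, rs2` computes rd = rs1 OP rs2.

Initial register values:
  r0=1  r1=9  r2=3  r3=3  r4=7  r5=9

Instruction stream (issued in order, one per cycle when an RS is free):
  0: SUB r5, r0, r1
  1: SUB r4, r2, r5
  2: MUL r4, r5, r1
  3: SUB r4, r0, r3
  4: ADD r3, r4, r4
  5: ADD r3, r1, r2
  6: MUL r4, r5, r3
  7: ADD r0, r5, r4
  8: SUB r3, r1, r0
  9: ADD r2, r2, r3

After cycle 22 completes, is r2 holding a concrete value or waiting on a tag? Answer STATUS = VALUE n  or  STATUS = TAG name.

c1: issue SUB r5<-Add1 | r0:1,r1:9,r2:3,r3:3,r4:7,r5:Add1
c2: issue SUB r4<-Add2 | r0:1,r1:9,r2:3,r3:3,r4:Add2,r5:Add1
c3: issue MUL r4<-Mul1 | r0:1,r1:9,r2:3,r3:3,r4:Mul1,r5:Add1
c4: CDB Add1=-8; issue SUB r4<-Add1 | r0:1,r1:9,r2:3,r3:3,r4:Add1,r5:-8
c5: issue ADD r3<-Add3 | r0:1,r1:9,r2:3,r3:Add3,r4:Add1,r5:-8
c6: stall | r0:1,r1:9,r2:3,r3:Add3,r4:Add1,r5:-8
c7: CDB Add1=-2; issue ADD r3<-Add1 | r0:1,r1:9,r2:3,r3:Add1,r4:-2,r5:-8
c8: CDB Add2=11; issue MUL r4<-Mul2 | r0:1,r1:9,r2:3,r3:Add1,r4:Mul2,r5:-8
c9: CDB Mul1=-72; issue ADD r0<-Add2 | r0:Add2,r1:9,r2:3,r3:Add1,r4:Mul2,r5:-8
c10: CDB Add1=12; issue SUB r3<-Add1 | r0:Add2,r1:9,r2:3,r3:Add1,r4:Mul2,r5:-8
c11: CDB Add3=-4; issue ADD r2<-Add3 | r0:Add2,r1:9,r2:Add3,r3:Add1,r4:Mul2,r5:-8
c12: - | r0:Add2,r1:9,r2:Add3,r3:Add1,r4:Mul2,r5:-8
c13: - | r0:Add2,r1:9,r2:Add3,r3:Add1,r4:Mul2,r5:-8
c14: - | r0:Add2,r1:9,r2:Add3,r3:Add1,r4:Mul2,r5:-8
c15: CDB Mul2=-96 | r0:Add2,r1:9,r2:Add3,r3:Add1,r4:-96,r5:-8
c16: - | r0:Add2,r1:9,r2:Add3,r3:Add1,r4:-96,r5:-8
c17: - | r0:Add2,r1:9,r2:Add3,r3:Add1,r4:-96,r5:-8
c18: CDB Add2=-104 | r0:-104,r1:9,r2:Add3,r3:Add1,r4:-96,r5:-8
c19: - | r0:-104,r1:9,r2:Add3,r3:Add1,r4:-96,r5:-8
c20: - | r0:-104,r1:9,r2:Add3,r3:Add1,r4:-96,r5:-8
c21: CDB Add1=113 | r0:-104,r1:9,r2:Add3,r3:113,r4:-96,r5:-8
c22: - | r0:-104,r1:9,r2:Add3,r3:113,r4:-96,r5:-8

STATUS = TAG Add3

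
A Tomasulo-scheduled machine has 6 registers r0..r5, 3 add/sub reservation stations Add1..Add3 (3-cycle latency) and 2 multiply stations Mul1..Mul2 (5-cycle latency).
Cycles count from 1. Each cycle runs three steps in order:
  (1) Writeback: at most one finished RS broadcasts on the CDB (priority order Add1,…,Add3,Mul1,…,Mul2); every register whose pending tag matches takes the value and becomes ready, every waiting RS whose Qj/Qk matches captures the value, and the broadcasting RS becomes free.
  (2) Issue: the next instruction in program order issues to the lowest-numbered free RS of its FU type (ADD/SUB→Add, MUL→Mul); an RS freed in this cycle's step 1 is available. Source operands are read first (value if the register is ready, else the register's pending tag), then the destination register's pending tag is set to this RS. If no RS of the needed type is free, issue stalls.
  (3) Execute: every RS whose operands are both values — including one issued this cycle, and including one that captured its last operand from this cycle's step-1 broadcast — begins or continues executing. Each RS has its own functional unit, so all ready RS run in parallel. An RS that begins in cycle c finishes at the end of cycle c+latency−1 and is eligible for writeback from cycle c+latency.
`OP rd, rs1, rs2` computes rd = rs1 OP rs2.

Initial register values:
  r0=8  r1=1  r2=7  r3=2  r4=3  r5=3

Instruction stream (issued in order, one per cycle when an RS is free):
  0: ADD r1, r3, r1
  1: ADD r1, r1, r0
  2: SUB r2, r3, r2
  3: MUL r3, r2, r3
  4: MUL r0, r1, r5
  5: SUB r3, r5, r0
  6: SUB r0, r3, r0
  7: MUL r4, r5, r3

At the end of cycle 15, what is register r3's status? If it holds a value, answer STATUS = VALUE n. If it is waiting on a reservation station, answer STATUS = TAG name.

cycle 1: issue ADD r1<-Add1 // r0:8,r1:Add1,r2:7,r3:2,r4:3,r5:3
cycle 2: issue ADD r1<-Add2 // r0:8,r1:Add2,r2:7,r3:2,r4:3,r5:3
cycle 3: issue SUB r2<-Add3 // r0:8,r1:Add2,r2:Add3,r3:2,r4:3,r5:3
cycle 4: CDB Add1=3; issue MUL r3<-Mul1 // r0:8,r1:Add2,r2:Add3,r3:Mul1,r4:3,r5:3
cycle 5: issue MUL r0<-Mul2 // r0:Mul2,r1:Add2,r2:Add3,r3:Mul1,r4:3,r5:3
cycle 6: CDB Add3=-5; issue SUB r3<-Add1 // r0:Mul2,r1:Add2,r2:-5,r3:Add1,r4:3,r5:3
cycle 7: CDB Add2=11; issue SUB r0<-Add2 // r0:Add2,r1:11,r2:-5,r3:Add1,r4:3,r5:3
cycle 8: stall // r0:Add2,r1:11,r2:-5,r3:Add1,r4:3,r5:3
cycle 9: stall // r0:Add2,r1:11,r2:-5,r3:Add1,r4:3,r5:3
cycle 10: stall // r0:Add2,r1:11,r2:-5,r3:Add1,r4:3,r5:3
cycle 11: CDB Mul1=-10; issue MUL r4<-Mul1 // r0:Add2,r1:11,r2:-5,r3:Add1,r4:Mul1,r5:3
cycle 12: CDB Mul2=33 // r0:Add2,r1:11,r2:-5,r3:Add1,r4:Mul1,r5:3
cycle 13: - // r0:Add2,r1:11,r2:-5,r3:Add1,r4:Mul1,r5:3
cycle 14: - // r0:Add2,r1:11,r2:-5,r3:Add1,r4:Mul1,r5:3
cycle 15: CDB Add1=-30 // r0:Add2,r1:11,r2:-5,r3:-30,r4:Mul1,r5:3

STATUS = VALUE -30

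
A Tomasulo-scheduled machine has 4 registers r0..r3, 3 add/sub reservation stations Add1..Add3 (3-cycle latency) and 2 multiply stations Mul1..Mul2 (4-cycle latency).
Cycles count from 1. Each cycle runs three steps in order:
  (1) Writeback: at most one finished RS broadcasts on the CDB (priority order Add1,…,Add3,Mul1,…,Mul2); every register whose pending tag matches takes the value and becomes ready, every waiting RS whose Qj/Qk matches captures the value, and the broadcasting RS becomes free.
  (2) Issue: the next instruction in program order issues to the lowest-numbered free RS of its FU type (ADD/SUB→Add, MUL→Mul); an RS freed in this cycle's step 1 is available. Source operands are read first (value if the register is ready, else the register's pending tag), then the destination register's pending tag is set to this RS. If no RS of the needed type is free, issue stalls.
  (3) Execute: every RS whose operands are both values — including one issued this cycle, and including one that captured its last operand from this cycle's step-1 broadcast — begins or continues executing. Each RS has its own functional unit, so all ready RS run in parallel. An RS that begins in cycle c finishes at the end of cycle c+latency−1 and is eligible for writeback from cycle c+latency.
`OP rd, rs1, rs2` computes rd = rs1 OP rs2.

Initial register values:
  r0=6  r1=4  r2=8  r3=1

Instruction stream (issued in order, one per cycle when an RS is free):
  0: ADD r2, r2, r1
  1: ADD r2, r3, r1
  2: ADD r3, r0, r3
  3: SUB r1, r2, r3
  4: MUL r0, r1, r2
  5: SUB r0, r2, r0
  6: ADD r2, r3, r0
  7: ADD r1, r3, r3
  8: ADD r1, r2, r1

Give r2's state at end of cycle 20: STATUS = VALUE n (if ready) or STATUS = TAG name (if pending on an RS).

c1: issue ADD r2<-Add1 | r0:6,r1:4,r2:Add1,r3:1
c2: issue ADD r2<-Add2 | r0:6,r1:4,r2:Add2,r3:1
c3: issue ADD r3<-Add3 | r0:6,r1:4,r2:Add2,r3:Add3
c4: CDB Add1=12; issue SUB r1<-Add1 | r0:6,r1:Add1,r2:Add2,r3:Add3
c5: CDB Add2=5; issue MUL r0<-Mul1 | r0:Mul1,r1:Add1,r2:5,r3:Add3
c6: CDB Add3=7; issue SUB r0<-Add2 | r0:Add2,r1:Add1,r2:5,r3:7
c7: issue ADD r2<-Add3 | r0:Add2,r1:Add1,r2:Add3,r3:7
c8: stall | r0:Add2,r1:Add1,r2:Add3,r3:7
c9: CDB Add1=-2; issue ADD r1<-Add1 | r0:Add2,r1:Add1,r2:Add3,r3:7
c10: stall | r0:Add2,r1:Add1,r2:Add3,r3:7
c11: stall | r0:Add2,r1:Add1,r2:Add3,r3:7
c12: CDB Add1=14; issue ADD r1<-Add1 | r0:Add2,r1:Add1,r2:Add3,r3:7
c13: CDB Mul1=-10 | r0:Add2,r1:Add1,r2:Add3,r3:7
c14: - | r0:Add2,r1:Add1,r2:Add3,r3:7
c15: - | r0:Add2,r1:Add1,r2:Add3,r3:7
c16: CDB Add2=15 | r0:15,r1:Add1,r2:Add3,r3:7
c17: - | r0:15,r1:Add1,r2:Add3,r3:7
c18: - | r0:15,r1:Add1,r2:Add3,r3:7
c19: CDB Add3=22 | r0:15,r1:Add1,r2:22,r3:7
c20: - | r0:15,r1:Add1,r2:22,r3:7

STATUS = VALUE 22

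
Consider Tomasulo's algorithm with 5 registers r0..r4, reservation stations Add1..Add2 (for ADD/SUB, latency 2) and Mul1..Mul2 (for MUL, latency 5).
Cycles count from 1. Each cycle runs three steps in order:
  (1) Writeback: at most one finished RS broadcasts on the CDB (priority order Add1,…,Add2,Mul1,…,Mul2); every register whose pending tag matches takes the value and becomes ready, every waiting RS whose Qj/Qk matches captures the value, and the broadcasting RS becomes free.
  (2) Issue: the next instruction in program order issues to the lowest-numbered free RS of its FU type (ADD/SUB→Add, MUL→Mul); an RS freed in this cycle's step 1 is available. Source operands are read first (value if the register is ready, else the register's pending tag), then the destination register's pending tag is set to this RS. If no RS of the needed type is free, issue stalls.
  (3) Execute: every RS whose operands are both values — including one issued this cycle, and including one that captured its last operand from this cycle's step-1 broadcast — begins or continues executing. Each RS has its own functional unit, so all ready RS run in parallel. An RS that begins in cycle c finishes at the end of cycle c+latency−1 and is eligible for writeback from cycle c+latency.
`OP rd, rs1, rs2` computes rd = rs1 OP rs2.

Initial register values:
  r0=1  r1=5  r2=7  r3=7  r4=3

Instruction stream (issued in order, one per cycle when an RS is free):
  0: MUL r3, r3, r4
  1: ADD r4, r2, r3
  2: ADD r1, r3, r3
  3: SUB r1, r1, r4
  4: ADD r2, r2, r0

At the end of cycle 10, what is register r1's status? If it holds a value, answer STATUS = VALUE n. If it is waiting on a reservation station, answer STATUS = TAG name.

  c1: issue MUL r3<-Mul1  regs: r0:1,r1:5,r2:7,r3:Mul1,r4:3
  c2: issue ADD r4<-Add1  regs: r0:1,r1:5,r2:7,r3:Mul1,r4:Add1
  c3: issue ADD r1<-Add2  regs: r0:1,r1:Add2,r2:7,r3:Mul1,r4:Add1
  c4: stall  regs: r0:1,r1:Add2,r2:7,r3:Mul1,r4:Add1
  c5: stall  regs: r0:1,r1:Add2,r2:7,r3:Mul1,r4:Add1
  c6: CDB Mul1=21; stall  regs: r0:1,r1:Add2,r2:7,r3:21,r4:Add1
  c7: stall  regs: r0:1,r1:Add2,r2:7,r3:21,r4:Add1
  c8: CDB Add1=28; issue SUB r1<-Add1  regs: r0:1,r1:Add1,r2:7,r3:21,r4:28
  c9: CDB Add2=42; issue ADD r2<-Add2  regs: r0:1,r1:Add1,r2:Add2,r3:21,r4:28
  c10: -  regs: r0:1,r1:Add1,r2:Add2,r3:21,r4:28

STATUS = TAG Add1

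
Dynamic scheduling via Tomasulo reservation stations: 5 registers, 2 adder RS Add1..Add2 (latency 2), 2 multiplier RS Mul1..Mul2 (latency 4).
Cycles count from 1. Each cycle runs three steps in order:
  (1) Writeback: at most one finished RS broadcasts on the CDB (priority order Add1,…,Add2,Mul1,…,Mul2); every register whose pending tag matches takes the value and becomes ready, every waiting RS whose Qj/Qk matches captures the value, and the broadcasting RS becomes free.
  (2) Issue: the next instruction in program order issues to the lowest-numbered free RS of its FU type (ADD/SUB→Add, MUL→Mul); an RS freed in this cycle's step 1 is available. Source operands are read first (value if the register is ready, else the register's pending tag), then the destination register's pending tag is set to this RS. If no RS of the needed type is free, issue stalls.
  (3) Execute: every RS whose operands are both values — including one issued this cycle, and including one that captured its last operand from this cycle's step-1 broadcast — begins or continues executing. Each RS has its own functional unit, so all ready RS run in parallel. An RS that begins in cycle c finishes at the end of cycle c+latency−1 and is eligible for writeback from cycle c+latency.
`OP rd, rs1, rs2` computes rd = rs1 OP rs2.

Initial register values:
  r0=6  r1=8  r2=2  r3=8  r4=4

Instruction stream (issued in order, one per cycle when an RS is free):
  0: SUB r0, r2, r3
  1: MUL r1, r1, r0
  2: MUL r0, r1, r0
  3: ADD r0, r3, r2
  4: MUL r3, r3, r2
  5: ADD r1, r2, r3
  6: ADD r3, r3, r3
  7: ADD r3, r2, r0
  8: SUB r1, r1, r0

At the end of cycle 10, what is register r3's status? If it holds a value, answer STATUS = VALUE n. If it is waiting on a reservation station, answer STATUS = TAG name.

cycle 1: issue SUB r0<-Add1 // r0:Add1,r1:8,r2:2,r3:8,r4:4
cycle 2: issue MUL r1<-Mul1 // r0:Add1,r1:Mul1,r2:2,r3:8,r4:4
cycle 3: CDB Add1=-6; issue MUL r0<-Mul2 // r0:Mul2,r1:Mul1,r2:2,r3:8,r4:4
cycle 4: issue ADD r0<-Add1 // r0:Add1,r1:Mul1,r2:2,r3:8,r4:4
cycle 5: stall // r0:Add1,r1:Mul1,r2:2,r3:8,r4:4
cycle 6: CDB Add1=10; stall // r0:10,r1:Mul1,r2:2,r3:8,r4:4
cycle 7: CDB Mul1=-48; issue MUL r3<-Mul1 // r0:10,r1:-48,r2:2,r3:Mul1,r4:4
cycle 8: issue ADD r1<-Add1 // r0:10,r1:Add1,r2:2,r3:Mul1,r4:4
cycle 9: issue ADD r3<-Add2 // r0:10,r1:Add1,r2:2,r3:Add2,r4:4
cycle 10: stall // r0:10,r1:Add1,r2:2,r3:Add2,r4:4

STATUS = TAG Add2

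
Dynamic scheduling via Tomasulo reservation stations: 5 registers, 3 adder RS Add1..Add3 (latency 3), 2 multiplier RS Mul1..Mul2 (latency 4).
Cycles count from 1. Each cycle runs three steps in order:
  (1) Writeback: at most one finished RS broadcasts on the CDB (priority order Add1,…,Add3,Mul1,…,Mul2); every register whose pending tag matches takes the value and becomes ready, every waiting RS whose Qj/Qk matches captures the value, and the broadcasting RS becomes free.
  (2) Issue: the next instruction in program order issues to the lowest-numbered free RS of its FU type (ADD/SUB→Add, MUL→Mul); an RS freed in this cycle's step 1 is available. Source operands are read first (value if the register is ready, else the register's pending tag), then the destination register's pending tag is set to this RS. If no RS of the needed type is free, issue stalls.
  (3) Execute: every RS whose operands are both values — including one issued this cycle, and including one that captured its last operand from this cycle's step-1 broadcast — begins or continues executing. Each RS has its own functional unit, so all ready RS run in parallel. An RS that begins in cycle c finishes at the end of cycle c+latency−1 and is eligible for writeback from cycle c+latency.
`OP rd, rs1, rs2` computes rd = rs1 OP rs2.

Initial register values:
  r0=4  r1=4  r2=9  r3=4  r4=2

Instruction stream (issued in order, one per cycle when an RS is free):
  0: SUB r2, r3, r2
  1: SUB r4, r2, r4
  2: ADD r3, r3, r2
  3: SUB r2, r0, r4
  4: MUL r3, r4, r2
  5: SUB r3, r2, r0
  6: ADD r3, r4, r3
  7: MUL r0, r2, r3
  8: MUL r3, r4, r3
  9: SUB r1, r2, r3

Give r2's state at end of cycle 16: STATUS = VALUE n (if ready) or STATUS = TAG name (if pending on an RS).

STATUS = VALUE 11

c1: issue SUB r2<-Add1 | r0:4,r1:4,r2:Add1,r3:4,r4:2
c2: issue SUB r4<-Add2 | r0:4,r1:4,r2:Add1,r3:4,r4:Add2
c3: issue ADD r3<-Add3 | r0:4,r1:4,r2:Add1,r3:Add3,r4:Add2
c4: CDB Add1=-5; issue SUB r2<-Add1 | r0:4,r1:4,r2:Add1,r3:Add3,r4:Add2
c5: issue MUL r3<-Mul1 | r0:4,r1:4,r2:Add1,r3:Mul1,r4:Add2
c6: stall | r0:4,r1:4,r2:Add1,r3:Mul1,r4:Add2
c7: CDB Add2=-7; issue SUB r3<-Add2 | r0:4,r1:4,r2:Add1,r3:Add2,r4:-7
c8: CDB Add3=-1; issue ADD r3<-Add3 | r0:4,r1:4,r2:Add1,r3:Add3,r4:-7
c9: issue MUL r0<-Mul2 | r0:Mul2,r1:4,r2:Add1,r3:Add3,r4:-7
c10: CDB Add1=11; stall | r0:Mul2,r1:4,r2:11,r3:Add3,r4:-7
c11: stall | r0:Mul2,r1:4,r2:11,r3:Add3,r4:-7
c12: stall | r0:Mul2,r1:4,r2:11,r3:Add3,r4:-7
c13: CDB Add2=7; stall | r0:Mul2,r1:4,r2:11,r3:Add3,r4:-7
c14: CDB Mul1=-77; issue MUL r3<-Mul1 | r0:Mul2,r1:4,r2:11,r3:Mul1,r4:-7
c15: issue SUB r1<-Add1 | r0:Mul2,r1:Add1,r2:11,r3:Mul1,r4:-7
c16: CDB Add3=0 | r0:Mul2,r1:Add1,r2:11,r3:Mul1,r4:-7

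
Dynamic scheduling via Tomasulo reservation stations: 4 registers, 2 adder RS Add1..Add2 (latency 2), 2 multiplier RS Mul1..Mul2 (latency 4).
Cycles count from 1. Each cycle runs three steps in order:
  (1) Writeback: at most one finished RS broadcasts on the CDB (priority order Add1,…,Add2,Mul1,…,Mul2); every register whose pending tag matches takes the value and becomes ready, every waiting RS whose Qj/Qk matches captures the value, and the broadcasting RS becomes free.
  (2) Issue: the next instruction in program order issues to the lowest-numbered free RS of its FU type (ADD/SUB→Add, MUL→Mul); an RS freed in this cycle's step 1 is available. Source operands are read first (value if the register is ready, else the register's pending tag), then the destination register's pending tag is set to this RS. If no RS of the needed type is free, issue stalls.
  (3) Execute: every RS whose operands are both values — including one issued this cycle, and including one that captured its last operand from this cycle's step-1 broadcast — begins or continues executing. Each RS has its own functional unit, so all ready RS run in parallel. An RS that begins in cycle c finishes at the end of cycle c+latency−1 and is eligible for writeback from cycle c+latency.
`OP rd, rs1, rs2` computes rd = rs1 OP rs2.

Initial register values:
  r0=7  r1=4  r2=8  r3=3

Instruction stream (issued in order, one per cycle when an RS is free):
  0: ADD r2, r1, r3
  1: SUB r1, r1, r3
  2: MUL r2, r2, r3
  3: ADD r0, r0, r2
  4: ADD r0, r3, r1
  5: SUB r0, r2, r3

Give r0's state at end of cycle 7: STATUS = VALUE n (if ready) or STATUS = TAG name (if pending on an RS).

  c1: issue ADD r2<-Add1  regs: r0:7,r1:4,r2:Add1,r3:3
  c2: issue SUB r1<-Add2  regs: r0:7,r1:Add2,r2:Add1,r3:3
  c3: CDB Add1=7; issue MUL r2<-Mul1  regs: r0:7,r1:Add2,r2:Mul1,r3:3
  c4: CDB Add2=1; issue ADD r0<-Add1  regs: r0:Add1,r1:1,r2:Mul1,r3:3
  c5: issue ADD r0<-Add2  regs: r0:Add2,r1:1,r2:Mul1,r3:3
  c6: stall  regs: r0:Add2,r1:1,r2:Mul1,r3:3
  c7: CDB Add2=4; issue SUB r0<-Add2  regs: r0:Add2,r1:1,r2:Mul1,r3:3

STATUS = TAG Add2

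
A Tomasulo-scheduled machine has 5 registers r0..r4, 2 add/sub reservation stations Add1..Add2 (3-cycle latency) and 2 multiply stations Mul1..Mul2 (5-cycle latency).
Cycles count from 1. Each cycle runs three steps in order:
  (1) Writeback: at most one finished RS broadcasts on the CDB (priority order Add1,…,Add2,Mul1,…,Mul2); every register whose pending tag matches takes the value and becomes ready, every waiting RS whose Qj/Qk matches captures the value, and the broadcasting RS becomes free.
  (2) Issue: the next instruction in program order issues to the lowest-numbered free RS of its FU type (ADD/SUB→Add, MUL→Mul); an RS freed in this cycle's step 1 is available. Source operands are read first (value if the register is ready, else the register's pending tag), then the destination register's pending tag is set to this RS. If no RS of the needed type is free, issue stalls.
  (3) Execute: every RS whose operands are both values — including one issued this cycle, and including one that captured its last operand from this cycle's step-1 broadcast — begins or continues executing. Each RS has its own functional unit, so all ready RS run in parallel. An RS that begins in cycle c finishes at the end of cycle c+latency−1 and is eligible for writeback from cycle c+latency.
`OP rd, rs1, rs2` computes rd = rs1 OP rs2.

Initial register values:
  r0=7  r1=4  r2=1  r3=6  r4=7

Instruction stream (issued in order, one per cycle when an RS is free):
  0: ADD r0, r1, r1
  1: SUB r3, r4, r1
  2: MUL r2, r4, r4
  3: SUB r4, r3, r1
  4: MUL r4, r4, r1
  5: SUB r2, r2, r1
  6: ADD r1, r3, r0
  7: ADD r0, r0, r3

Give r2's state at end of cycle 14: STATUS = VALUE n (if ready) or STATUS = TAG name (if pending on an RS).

STATUS = VALUE 45

  c1: issue ADD r0<-Add1  regs: r0:Add1,r1:4,r2:1,r3:6,r4:7
  c2: issue SUB r3<-Add2  regs: r0:Add1,r1:4,r2:1,r3:Add2,r4:7
  c3: issue MUL r2<-Mul1  regs: r0:Add1,r1:4,r2:Mul1,r3:Add2,r4:7
  c4: CDB Add1=8; issue SUB r4<-Add1  regs: r0:8,r1:4,r2:Mul1,r3:Add2,r4:Add1
  c5: CDB Add2=3; issue MUL r4<-Mul2  regs: r0:8,r1:4,r2:Mul1,r3:3,r4:Mul2
  c6: issue SUB r2<-Add2  regs: r0:8,r1:4,r2:Add2,r3:3,r4:Mul2
  c7: stall  regs: r0:8,r1:4,r2:Add2,r3:3,r4:Mul2
  c8: CDB Add1=-1; issue ADD r1<-Add1  regs: r0:8,r1:Add1,r2:Add2,r3:3,r4:Mul2
  c9: CDB Mul1=49; stall  regs: r0:8,r1:Add1,r2:Add2,r3:3,r4:Mul2
  c10: stall  regs: r0:8,r1:Add1,r2:Add2,r3:3,r4:Mul2
  c11: CDB Add1=11; issue ADD r0<-Add1  regs: r0:Add1,r1:11,r2:Add2,r3:3,r4:Mul2
  c12: CDB Add2=45  regs: r0:Add1,r1:11,r2:45,r3:3,r4:Mul2
  c13: CDB Mul2=-4  regs: r0:Add1,r1:11,r2:45,r3:3,r4:-4
  c14: CDB Add1=11  regs: r0:11,r1:11,r2:45,r3:3,r4:-4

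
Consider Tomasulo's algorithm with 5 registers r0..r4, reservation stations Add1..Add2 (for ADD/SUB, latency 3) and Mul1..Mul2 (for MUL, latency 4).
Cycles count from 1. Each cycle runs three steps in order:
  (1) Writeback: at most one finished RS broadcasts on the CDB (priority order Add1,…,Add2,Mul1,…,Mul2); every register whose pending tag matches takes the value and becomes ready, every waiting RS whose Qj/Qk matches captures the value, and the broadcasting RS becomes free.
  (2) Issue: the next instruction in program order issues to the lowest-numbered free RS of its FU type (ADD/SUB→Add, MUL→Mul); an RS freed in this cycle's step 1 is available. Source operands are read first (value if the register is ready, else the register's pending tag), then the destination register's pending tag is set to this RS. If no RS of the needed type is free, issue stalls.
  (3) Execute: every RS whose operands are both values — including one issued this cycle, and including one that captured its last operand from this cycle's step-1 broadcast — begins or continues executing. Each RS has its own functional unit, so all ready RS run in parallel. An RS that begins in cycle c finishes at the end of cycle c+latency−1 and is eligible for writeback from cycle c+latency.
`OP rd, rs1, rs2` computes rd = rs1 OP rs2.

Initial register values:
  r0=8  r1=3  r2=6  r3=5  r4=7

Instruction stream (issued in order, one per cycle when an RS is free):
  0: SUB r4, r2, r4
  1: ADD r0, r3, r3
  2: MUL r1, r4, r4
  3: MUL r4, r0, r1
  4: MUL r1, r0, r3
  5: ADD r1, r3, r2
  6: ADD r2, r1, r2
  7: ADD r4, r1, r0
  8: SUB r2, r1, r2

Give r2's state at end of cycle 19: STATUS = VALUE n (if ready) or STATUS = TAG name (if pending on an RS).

STATUS = VALUE -6

c1: issue SUB r4<-Add1 | r0:8,r1:3,r2:6,r3:5,r4:Add1
c2: issue ADD r0<-Add2 | r0:Add2,r1:3,r2:6,r3:5,r4:Add1
c3: issue MUL r1<-Mul1 | r0:Add2,r1:Mul1,r2:6,r3:5,r4:Add1
c4: CDB Add1=-1; issue MUL r4<-Mul2 | r0:Add2,r1:Mul1,r2:6,r3:5,r4:Mul2
c5: CDB Add2=10; stall | r0:10,r1:Mul1,r2:6,r3:5,r4:Mul2
c6: stall | r0:10,r1:Mul1,r2:6,r3:5,r4:Mul2
c7: stall | r0:10,r1:Mul1,r2:6,r3:5,r4:Mul2
c8: CDB Mul1=1; issue MUL r1<-Mul1 | r0:10,r1:Mul1,r2:6,r3:5,r4:Mul2
c9: issue ADD r1<-Add1 | r0:10,r1:Add1,r2:6,r3:5,r4:Mul2
c10: issue ADD r2<-Add2 | r0:10,r1:Add1,r2:Add2,r3:5,r4:Mul2
c11: stall | r0:10,r1:Add1,r2:Add2,r3:5,r4:Mul2
c12: CDB Add1=11; issue ADD r4<-Add1 | r0:10,r1:11,r2:Add2,r3:5,r4:Add1
c13: CDB Mul1=50; stall | r0:10,r1:11,r2:Add2,r3:5,r4:Add1
c14: CDB Mul2=10; stall | r0:10,r1:11,r2:Add2,r3:5,r4:Add1
c15: CDB Add1=21; issue SUB r2<-Add1 | r0:10,r1:11,r2:Add1,r3:5,r4:21
c16: CDB Add2=17 | r0:10,r1:11,r2:Add1,r3:5,r4:21
c17: - | r0:10,r1:11,r2:Add1,r3:5,r4:21
c18: - | r0:10,r1:11,r2:Add1,r3:5,r4:21
c19: CDB Add1=-6 | r0:10,r1:11,r2:-6,r3:5,r4:21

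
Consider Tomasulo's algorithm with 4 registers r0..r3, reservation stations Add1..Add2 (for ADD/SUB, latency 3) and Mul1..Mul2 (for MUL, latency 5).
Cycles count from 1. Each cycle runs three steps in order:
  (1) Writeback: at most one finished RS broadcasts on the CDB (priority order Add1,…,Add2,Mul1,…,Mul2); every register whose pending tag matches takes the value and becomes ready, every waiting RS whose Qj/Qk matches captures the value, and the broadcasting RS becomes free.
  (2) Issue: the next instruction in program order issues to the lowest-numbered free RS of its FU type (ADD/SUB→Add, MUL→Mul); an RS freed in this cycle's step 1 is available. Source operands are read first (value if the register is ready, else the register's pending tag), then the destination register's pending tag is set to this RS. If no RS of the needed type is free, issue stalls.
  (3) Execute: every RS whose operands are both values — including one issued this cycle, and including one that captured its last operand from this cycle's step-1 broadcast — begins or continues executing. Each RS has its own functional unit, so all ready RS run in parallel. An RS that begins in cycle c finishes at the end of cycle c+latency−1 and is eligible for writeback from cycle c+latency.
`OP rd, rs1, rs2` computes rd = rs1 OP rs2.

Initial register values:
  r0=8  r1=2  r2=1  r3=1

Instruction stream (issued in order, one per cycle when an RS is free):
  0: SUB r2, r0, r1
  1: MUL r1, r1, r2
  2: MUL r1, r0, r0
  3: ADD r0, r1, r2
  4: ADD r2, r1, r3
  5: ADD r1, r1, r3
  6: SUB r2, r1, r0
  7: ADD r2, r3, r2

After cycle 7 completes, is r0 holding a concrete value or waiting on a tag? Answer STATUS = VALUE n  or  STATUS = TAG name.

  c1: issue SUB r2<-Add1  regs: r0:8,r1:2,r2:Add1,r3:1
  c2: issue MUL r1<-Mul1  regs: r0:8,r1:Mul1,r2:Add1,r3:1
  c3: issue MUL r1<-Mul2  regs: r0:8,r1:Mul2,r2:Add1,r3:1
  c4: CDB Add1=6; issue ADD r0<-Add1  regs: r0:Add1,r1:Mul2,r2:6,r3:1
  c5: issue ADD r2<-Add2  regs: r0:Add1,r1:Mul2,r2:Add2,r3:1
  c6: stall  regs: r0:Add1,r1:Mul2,r2:Add2,r3:1
  c7: stall  regs: r0:Add1,r1:Mul2,r2:Add2,r3:1

STATUS = TAG Add1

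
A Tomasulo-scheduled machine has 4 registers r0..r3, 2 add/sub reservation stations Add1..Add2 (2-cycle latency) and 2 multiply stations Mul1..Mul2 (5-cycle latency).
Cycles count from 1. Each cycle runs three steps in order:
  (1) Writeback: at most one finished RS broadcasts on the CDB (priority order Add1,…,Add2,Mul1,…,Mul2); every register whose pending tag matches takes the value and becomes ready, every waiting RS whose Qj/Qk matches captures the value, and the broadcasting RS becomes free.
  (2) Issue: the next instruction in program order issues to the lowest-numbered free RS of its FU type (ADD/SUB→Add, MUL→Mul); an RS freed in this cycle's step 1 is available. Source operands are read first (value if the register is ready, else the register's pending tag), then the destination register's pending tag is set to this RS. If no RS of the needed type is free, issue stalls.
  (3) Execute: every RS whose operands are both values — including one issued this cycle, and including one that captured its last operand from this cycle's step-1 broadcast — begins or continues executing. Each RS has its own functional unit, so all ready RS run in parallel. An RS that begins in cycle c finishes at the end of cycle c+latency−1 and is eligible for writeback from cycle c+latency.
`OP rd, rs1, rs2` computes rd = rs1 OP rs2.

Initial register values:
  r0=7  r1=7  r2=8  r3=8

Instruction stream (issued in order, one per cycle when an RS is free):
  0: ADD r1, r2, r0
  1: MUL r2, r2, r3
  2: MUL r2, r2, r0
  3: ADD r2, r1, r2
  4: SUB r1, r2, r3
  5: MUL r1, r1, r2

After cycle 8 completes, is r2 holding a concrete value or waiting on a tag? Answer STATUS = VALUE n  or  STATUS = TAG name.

  c1: issue ADD r1<-Add1  regs: r0:7,r1:Add1,r2:8,r3:8
  c2: issue MUL r2<-Mul1  regs: r0:7,r1:Add1,r2:Mul1,r3:8
  c3: CDB Add1=15; issue MUL r2<-Mul2  regs: r0:7,r1:15,r2:Mul2,r3:8
  c4: issue ADD r2<-Add1  regs: r0:7,r1:15,r2:Add1,r3:8
  c5: issue SUB r1<-Add2  regs: r0:7,r1:Add2,r2:Add1,r3:8
  c6: stall  regs: r0:7,r1:Add2,r2:Add1,r3:8
  c7: CDB Mul1=64; issue MUL r1<-Mul1  regs: r0:7,r1:Mul1,r2:Add1,r3:8
  c8: -  regs: r0:7,r1:Mul1,r2:Add1,r3:8

STATUS = TAG Add1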